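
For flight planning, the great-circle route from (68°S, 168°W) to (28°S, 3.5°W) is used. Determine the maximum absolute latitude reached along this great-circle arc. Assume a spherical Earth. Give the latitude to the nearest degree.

The great circle lies in the plane with unit normal n̂ = (p₁ × p₂)/|p₁ × p₂|.
Here n̂_z ≈ +0.089; the vertex latitude is φ_max = arccos|n̂_z| ≈ 84.9°.

≈ 85°S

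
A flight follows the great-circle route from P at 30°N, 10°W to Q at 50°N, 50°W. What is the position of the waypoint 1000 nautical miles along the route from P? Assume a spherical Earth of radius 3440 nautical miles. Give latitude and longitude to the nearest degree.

Write both endpoints as unit vectors p₁, p₂ with components (cos φ cos λ, cos φ sin λ, sin φ).
The central angle between the endpoints is δ = arccos(p₁·p₂) ≈ 0.628 rad (36.0°). The total great-circle distance is δ·R ≈ 0.628 × 3440 ≈ 2159 nmi, so the target fraction is f = 1000/2159 ≈ 0.463.
Interpolate at f ≈ 0.463 with slerp weights a = sin((1−f)δ)/sin δ ≈ 0.563, b = sin(fδ)/sin δ ≈ 0.488.
p = a·p₁ + b·p₂ ≈ (0.682, -0.325, 0.655); φ = arcsin(p_z) ≈ 40.95°, λ = atan2(p_y, p_x) ≈ -25.49°.

≈ 41°N, 25°W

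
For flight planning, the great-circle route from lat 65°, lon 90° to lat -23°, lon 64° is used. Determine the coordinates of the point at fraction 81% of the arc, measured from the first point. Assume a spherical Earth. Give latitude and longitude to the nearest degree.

Convert each endpoint to a unit vector on the sphere (x = cos φ cos λ, y = cos φ sin λ, z = sin φ).
The central angle between the endpoints is δ = arccos(p₁·p₂) ≈ 1.575 rad (90.3°).
Interpolate at f = 0.81 with slerp weights a = sin((1−f)δ)/sin δ ≈ 0.295, b = sin(fδ)/sin δ ≈ 0.957.
p = a·p₁ + b·p₂ ≈ (0.386, 0.916, -0.107); φ = arcsin(p_z) ≈ -6.12°, λ = atan2(p_y, p_x) ≈ 67.15°.

≈ lat -6°, lon 67°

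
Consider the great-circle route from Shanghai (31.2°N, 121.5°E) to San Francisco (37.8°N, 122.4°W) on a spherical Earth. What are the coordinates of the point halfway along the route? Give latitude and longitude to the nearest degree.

≈ 52°N, 176°E

Write both endpoints as unit vectors p₁, p₂ with components (cos φ cos λ, cos φ sin λ, sin φ).
The central angle between the endpoints is δ = arccos(p₁·p₂) ≈ 1.551 rad (88.8°).
Interpolate at f = 1/2 with slerp weights a = sin((1−f)δ)/sin δ ≈ 0.700, b = sin(fδ)/sin δ ≈ 0.700.
p = a·p₁ + b·p₂ ≈ (-0.609, 0.044, 0.792); φ = arcsin(p_z) ≈ 52.35°, λ = atan2(p_y, p_x) ≈ 175.91°.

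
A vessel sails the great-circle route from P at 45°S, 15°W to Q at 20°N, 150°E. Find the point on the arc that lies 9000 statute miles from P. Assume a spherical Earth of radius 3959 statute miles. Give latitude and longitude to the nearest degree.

Convert each endpoint to a unit vector on the sphere (x = cos φ cos λ, y = cos φ sin λ, z = sin φ).
The central angle between the endpoints is δ = arccos(p₁·p₂) ≈ 2.654 rad (152.1°). The total great-circle distance is δ·R ≈ 2.654 × 3959 ≈ 10509 mi, so the target fraction is f = 9000/10509 ≈ 0.856.
Interpolate at f ≈ 0.856 with slerp weights a = sin((1−f)δ)/sin δ ≈ 0.795, b = sin(fδ)/sin δ ≈ 1.630.
p = a·p₁ + b·p₂ ≈ (-0.784, 0.621, -0.004); φ = arcsin(p_z) ≈ -0.24°, λ = atan2(p_y, p_x) ≈ 141.64°.

≈ 0°N, 142°E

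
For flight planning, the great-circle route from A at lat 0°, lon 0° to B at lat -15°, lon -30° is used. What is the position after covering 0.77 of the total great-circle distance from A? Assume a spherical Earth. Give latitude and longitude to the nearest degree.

Write both endpoints as unit vectors p₁, p₂ with components (cos φ cos λ, cos φ sin λ, sin φ).
The central angle between the endpoints is δ = arccos(p₁·p₂) ≈ 0.580 rad (33.2°).
Interpolate at f = 0.77 with slerp weights a = sin((1−f)δ)/sin δ ≈ 0.243, b = sin(fδ)/sin δ ≈ 0.788.
p = a·p₁ + b·p₂ ≈ (0.902, -0.381, -0.204); φ = arcsin(p_z) ≈ -11.77°, λ = atan2(p_y, p_x) ≈ -22.88°.

≈ lat -12°, lon -23°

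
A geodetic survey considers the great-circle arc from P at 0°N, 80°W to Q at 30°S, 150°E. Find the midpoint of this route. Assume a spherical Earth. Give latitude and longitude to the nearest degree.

≈ 32°S, 136°W

Convert each endpoint to a unit vector on the sphere (x = cos φ cos λ, y = cos φ sin λ, z = sin φ).
The central angle between the endpoints is δ = arccos(p₁·p₂) ≈ 2.161 rad (123.8°).
Interpolate at f = 1/2 with slerp weights a = sin((1−f)δ)/sin δ ≈ 1.062, b = sin(fδ)/sin δ ≈ 1.062.
p = a·p₁ + b·p₂ ≈ (-0.612, -0.586, -0.531); φ = arcsin(p_z) ≈ -32.07°, λ = atan2(p_y, p_x) ≈ -136.25°.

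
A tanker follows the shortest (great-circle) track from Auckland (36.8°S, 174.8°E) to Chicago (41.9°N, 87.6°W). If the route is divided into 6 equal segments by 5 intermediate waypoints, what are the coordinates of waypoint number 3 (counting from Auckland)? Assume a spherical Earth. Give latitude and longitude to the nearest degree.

Write both endpoints as unit vectors p₁, p₂ with components (cos φ cos λ, cos φ sin λ, sin φ).
The central angle between the endpoints is δ = arccos(p₁·p₂) ≈ 2.070 rad (118.6°).
Interpolate at f = 3/6 with slerp weights a = sin((1−f)δ)/sin δ ≈ 0.980, b = sin(fδ)/sin δ ≈ 0.980.
p = a·p₁ + b·p₂ ≈ (-0.751, -0.657, 0.067); φ = arcsin(p_z) ≈ 3.86°, λ = atan2(p_y, p_x) ≈ -138.79°.

≈ 4°N, 139°W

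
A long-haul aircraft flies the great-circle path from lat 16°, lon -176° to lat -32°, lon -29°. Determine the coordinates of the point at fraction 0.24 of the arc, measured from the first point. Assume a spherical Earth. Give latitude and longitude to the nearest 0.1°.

The haversine formula gives a central angle δ ≈ 2.549 rad (146.1°) between the endpoints.
Interpolate at f = 0.24 with slerp weights a = sin((1−f)δ)/sin δ ≈ 1.672, b = sin(fδ)/sin δ ≈ 1.029.
p = a·p₁ + b·p₂ ≈ (-0.840, -0.535, -0.084); φ = arcsin(p_z) ≈ -4.84°, λ = atan2(p_y, p_x) ≈ -147.51°.

≈ lat -4.8°, lon -147.5°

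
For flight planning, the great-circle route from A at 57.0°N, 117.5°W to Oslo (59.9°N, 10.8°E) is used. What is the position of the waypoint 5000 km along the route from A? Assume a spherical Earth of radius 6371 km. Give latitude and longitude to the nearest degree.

≈ 69°N, 5°W

From cos δ = sin φ₁ sin φ₂ + cos φ₁ cos φ₂ cos Δλ, the central angle is δ ≈ 0.981 rad (56.2°). The total great-circle distance is δ·R ≈ 0.981 × 6371 ≈ 6249 km, so the target fraction is f = 5000/6249 ≈ 0.800.
Interpolate at f ≈ 0.800 with slerp weights a = sin((1−f)δ)/sin δ ≈ 0.234, b = sin(fδ)/sin δ ≈ 0.850.
p = a·p₁ + b·p₂ ≈ (0.360, -0.033, 0.932); φ = arcsin(p_z) ≈ 68.81°, λ = atan2(p_y, p_x) ≈ -5.29°.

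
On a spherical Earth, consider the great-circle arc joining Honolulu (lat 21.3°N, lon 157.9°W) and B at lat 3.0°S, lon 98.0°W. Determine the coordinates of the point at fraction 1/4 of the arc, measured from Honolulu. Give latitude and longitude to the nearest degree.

≈ lat 16°N, lon 142°W

Write both endpoints as unit vectors p₁, p₂ with components (cos φ cos λ, cos φ sin λ, sin φ).
The central angle between the endpoints is δ = arccos(p₁·p₂) ≈ 1.107 rad (63.4°).
Interpolate at f = 1/4 with slerp weights a = sin((1−f)δ)/sin δ ≈ 0.825, b = sin(fδ)/sin δ ≈ 0.305.
p = a·p₁ + b·p₂ ≈ (-0.755, -0.591, 0.284); φ = arcsin(p_z) ≈ 16.49°, λ = atan2(p_y, p_x) ≈ -141.92°.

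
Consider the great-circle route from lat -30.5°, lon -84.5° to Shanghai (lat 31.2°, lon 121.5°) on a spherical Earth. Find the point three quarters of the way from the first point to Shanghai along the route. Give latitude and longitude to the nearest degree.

≈ lat 21°, lon 164°

Convert each endpoint to a unit vector on the sphere (x = cos φ cos λ, y = cos φ sin λ, z = sin φ).
The central angle between the endpoints is δ = arccos(p₁·p₂) ≈ 2.753 rad (157.7°).
Interpolate at f = 3/4 with slerp weights a = sin((1−f)δ)/sin δ ≈ 1.675, b = sin(fδ)/sin δ ≈ 2.322.
p = a·p₁ + b·p₂ ≈ (-0.900, 0.257, 0.353); φ = arcsin(p_z) ≈ 20.67°, λ = atan2(p_y, p_x) ≈ 164.05°.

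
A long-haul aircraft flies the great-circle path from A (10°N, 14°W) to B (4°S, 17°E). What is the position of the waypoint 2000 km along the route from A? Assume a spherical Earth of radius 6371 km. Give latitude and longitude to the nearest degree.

≈ (3°N, 3°E)

Convert each endpoint to a unit vector on the sphere (x = cos φ cos λ, y = cos φ sin λ, z = sin φ).
The central angle between the endpoints is δ = arccos(p₁·p₂) ≈ 0.592 rad (33.9°). The total great-circle distance is δ·R ≈ 0.592 × 6371 ≈ 3770 km, so the target fraction is f = 2000/3770 ≈ 0.531.
Interpolate at f ≈ 0.531 with slerp weights a = sin((1−f)δ)/sin δ ≈ 0.492, b = sin(fδ)/sin δ ≈ 0.554.
p = a·p₁ + b·p₂ ≈ (0.998, 0.044, 0.047); φ = arcsin(p_z) ≈ 2.68°, λ = atan2(p_y, p_x) ≈ 2.54°.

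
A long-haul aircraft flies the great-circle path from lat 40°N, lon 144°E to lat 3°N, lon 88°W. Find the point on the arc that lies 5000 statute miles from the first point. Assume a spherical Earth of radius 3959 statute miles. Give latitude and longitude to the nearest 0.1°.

From cos δ = sin φ₁ sin φ₂ + cos φ₁ cos φ₂ cos Δλ, the central angle is δ ≈ 2.023 rad (115.9°). The total great-circle distance is δ·R ≈ 2.023 × 3959 ≈ 8011 mi, so the target fraction is f = 5000/8011 ≈ 0.624.
Interpolate at f ≈ 0.624 with slerp weights a = sin((1−f)δ)/sin δ ≈ 0.766, b = sin(fδ)/sin δ ≈ 1.060.
p = a·p₁ + b·p₂ ≈ (-0.438, -0.712, 0.548); φ = arcsin(p_z) ≈ 33.24°, λ = atan2(p_y, p_x) ≈ -121.59°.

≈ lat 33.2°N, lon 121.6°W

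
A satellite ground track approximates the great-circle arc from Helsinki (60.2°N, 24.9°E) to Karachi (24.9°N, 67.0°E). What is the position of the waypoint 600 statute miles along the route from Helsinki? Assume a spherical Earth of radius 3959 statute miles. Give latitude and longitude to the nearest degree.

Convert each endpoint to a unit vector on the sphere (x = cos φ cos λ, y = cos φ sin λ, z = sin φ).
The central angle between the endpoints is δ = arccos(p₁·p₂) ≈ 0.796 rad (45.6°). The total great-circle distance is δ·R ≈ 0.796 × 3959 ≈ 3150 mi, so the target fraction is f = 600/3150 ≈ 0.190.
Interpolate at f ≈ 0.190 with slerp weights a = sin((1−f)δ)/sin δ ≈ 0.841, b = sin(fδ)/sin δ ≈ 0.211.
p = a·p₁ + b·p₂ ≈ (0.454, 0.352, 0.818); φ = arcsin(p_z) ≈ 54.93°, λ = atan2(p_y, p_x) ≈ 37.83°.

≈ 55°N, 38°E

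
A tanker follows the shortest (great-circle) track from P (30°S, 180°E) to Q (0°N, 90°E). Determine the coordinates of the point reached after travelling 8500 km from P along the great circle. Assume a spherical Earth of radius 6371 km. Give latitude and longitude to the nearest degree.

≈ (7°S, 102°E)

Write both endpoints as unit vectors p₁, p₂ with components (cos φ cos λ, cos φ sin λ, sin φ).
The central angle between the endpoints is δ = arccos(p₁·p₂) ≈ 1.571 rad (90.0°). The total great-circle distance is δ·R ≈ 1.571 × 6371 ≈ 10008 km, so the target fraction is f = 8500/10008 ≈ 0.849.
Interpolate at f ≈ 0.849 with slerp weights a = sin((1−f)δ)/sin δ ≈ 0.234, b = sin(fδ)/sin δ ≈ 0.972.
p = a·p₁ + b·p₂ ≈ (-0.203, 0.972, -0.117); φ = arcsin(p_z) ≈ -6.73°, λ = atan2(p_y, p_x) ≈ 101.80°.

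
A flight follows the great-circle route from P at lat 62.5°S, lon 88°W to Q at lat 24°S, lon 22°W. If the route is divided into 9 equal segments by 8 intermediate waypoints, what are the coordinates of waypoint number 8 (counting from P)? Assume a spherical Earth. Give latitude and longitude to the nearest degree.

≈ lat 30°S, lon 26°W

From cos δ = sin φ₁ sin φ₂ + cos φ₁ cos φ₂ cos Δλ, the central angle is δ ≈ 1.009 rad (57.8°).
Interpolate at f = 8/9 with slerp weights a = sin((1−f)δ)/sin δ ≈ 0.132, b = sin(fδ)/sin δ ≈ 0.923.
p = a·p₁ + b·p₂ ≈ (0.784, -0.377, -0.493); φ = arcsin(p_z) ≈ -29.53°, λ = atan2(p_y, p_x) ≈ -25.67°.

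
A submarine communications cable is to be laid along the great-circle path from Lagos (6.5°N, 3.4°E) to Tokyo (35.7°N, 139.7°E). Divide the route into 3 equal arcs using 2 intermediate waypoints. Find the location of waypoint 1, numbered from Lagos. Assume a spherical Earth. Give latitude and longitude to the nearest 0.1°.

Write both endpoints as unit vectors p₁, p₂ with components (cos φ cos λ, cos φ sin λ, sin φ).
The central angle between the endpoints is δ = arccos(p₁·p₂) ≈ 2.114 rad (121.1°).
Interpolate at f = 1/3 with slerp weights a = sin((1−f)δ)/sin δ ≈ 1.153, b = sin(fδ)/sin δ ≈ 0.757.
p = a·p₁ + b·p₂ ≈ (0.675, 0.466, 0.572); φ = arcsin(p_z) ≈ 34.91°, λ = atan2(p_y, p_x) ≈ 34.60°.

≈ 34.9°N, 34.6°E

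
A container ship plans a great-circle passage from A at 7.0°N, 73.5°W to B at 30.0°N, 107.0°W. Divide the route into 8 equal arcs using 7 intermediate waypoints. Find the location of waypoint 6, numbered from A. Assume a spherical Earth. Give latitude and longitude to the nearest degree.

Write both endpoints as unit vectors p₁, p₂ with components (cos φ cos λ, cos φ sin λ, sin φ).
The central angle between the endpoints is δ = arccos(p₁·p₂) ≈ 0.680 rad (38.9°).
Interpolate at f = 6/8 with slerp weights a = sin((1−f)δ)/sin δ ≈ 0.269, b = sin(fδ)/sin δ ≈ 0.776.
p = a·p₁ + b·p₂ ≈ (-0.121, -0.899, 0.421); φ = arcsin(p_z) ≈ 24.90°, λ = atan2(p_y, p_x) ≈ -97.65°.

≈ 25°N, 98°W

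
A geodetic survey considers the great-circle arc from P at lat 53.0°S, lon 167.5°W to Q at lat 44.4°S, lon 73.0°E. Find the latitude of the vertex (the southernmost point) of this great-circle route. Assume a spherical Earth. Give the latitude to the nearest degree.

≈ 66°S

The great circle lies in the plane with unit normal n̂ = (p₁ × p₂)/|p₁ × p₂|.
Here n̂_z ≈ -0.399; the vertex latitude is φ_max = arccos|n̂_z| ≈ 66.5°.
Check via Clairaut: cos φ_max = |cos φ₁| · sin C = cos(53.0°)·sin(138.5°) ≈ 0.399, again giving ≈ 66.5°.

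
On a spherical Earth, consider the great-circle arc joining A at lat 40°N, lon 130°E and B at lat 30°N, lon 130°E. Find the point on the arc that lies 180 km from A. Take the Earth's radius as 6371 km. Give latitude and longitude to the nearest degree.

The haversine formula gives a central angle δ ≈ 0.175 rad (10.0°) between the endpoints. The total great-circle distance is δ·R ≈ 0.175 × 6371 ≈ 1112 km, so the target fraction is f = 180/1112 ≈ 0.162.
Interpolate at f ≈ 0.162 with slerp weights a = sin((1−f)δ)/sin δ ≈ 0.839, b = sin(fδ)/sin δ ≈ 0.163.
p = a·p₁ + b·p₂ ≈ (-0.504, 0.600, 0.621); φ = arcsin(p_z) ≈ 38.38°, λ = atan2(p_y, p_x) ≈ 130.00°.

≈ lat 38°N, lon 130°E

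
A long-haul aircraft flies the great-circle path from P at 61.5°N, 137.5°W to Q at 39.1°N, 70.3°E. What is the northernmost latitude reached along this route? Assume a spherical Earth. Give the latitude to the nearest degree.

The great circle lies in the plane with unit normal n̂ = (p₁ × p₂)/|p₁ × p₂|.
Here n̂_z ≈ -0.177; the vertex latitude is φ_max = arccos|n̂_z| ≈ 79.8°.
Check via Clairaut: cos φ_max = |cos φ₁| · sin C = cos(61.5°)·sin(21.8°) ≈ 0.177, again giving ≈ 79.8°.

≈ 80°N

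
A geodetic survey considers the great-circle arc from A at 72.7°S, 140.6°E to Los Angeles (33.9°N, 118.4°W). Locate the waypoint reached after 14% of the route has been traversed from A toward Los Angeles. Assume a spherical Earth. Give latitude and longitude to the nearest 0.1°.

≈ 65.3°S, 173.1°W

Write both endpoints as unit vectors p₁, p₂ with components (cos φ cos λ, cos φ sin λ, sin φ).
The central angle between the endpoints is δ = arccos(p₁·p₂) ≈ 2.189 rad (125.4°).
Interpolate at f = 0.14 with slerp weights a = sin((1−f)δ)/sin δ ≈ 1.168, b = sin(fδ)/sin δ ≈ 0.370.
p = a·p₁ + b·p₂ ≈ (-0.415, -0.050, -0.909); φ = arcsin(p_z) ≈ -65.32°, λ = atan2(p_y, p_x) ≈ -173.14°.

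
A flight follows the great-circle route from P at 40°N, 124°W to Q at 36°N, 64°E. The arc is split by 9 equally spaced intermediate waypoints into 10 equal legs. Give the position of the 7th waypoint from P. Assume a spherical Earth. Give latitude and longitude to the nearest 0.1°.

≈ 66.7°N, 72.2°E

Write both endpoints as unit vectors p₁, p₂ with components (cos φ cos λ, cos φ sin λ, sin φ).
The central angle between the endpoints is δ = arccos(p₁·p₂) ≈ 1.809 rad (103.6°).
Interpolate at f = 7/10 with slerp weights a = sin((1−f)δ)/sin δ ≈ 0.531, b = sin(fδ)/sin δ ≈ 0.982.
p = a·p₁ + b·p₂ ≈ (0.121, 0.376, 0.919); φ = arcsin(p_z) ≈ 66.72°, λ = atan2(p_y, p_x) ≈ 72.24°.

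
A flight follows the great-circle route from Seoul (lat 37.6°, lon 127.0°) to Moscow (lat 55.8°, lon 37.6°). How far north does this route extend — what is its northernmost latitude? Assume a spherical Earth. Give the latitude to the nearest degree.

The great circle lies in the plane with unit normal n̂ = (p₁ × p₂)/|p₁ × p₂|.
Here n̂_z ≈ -0.517; the vertex latitude is φ_max = arccos|n̂_z| ≈ 58.8°.
Check via Clairaut: cos φ_max = |cos φ₁| · sin C = cos(37.6°)·sin(40.8°) ≈ 0.517, again giving ≈ 58.8°.

≈ 59°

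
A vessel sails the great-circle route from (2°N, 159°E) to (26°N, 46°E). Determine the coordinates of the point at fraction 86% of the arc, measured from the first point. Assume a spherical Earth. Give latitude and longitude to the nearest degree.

Convert each endpoint to a unit vector on the sphere (x = cos φ cos λ, y = cos φ sin λ, z = sin φ).
The central angle between the endpoints is δ = arccos(p₁·p₂) ≈ 1.913 rad (109.6°).
Interpolate at f = 0.86 with slerp weights a = sin((1−f)δ)/sin δ ≈ 0.281, b = sin(fδ)/sin δ ≈ 1.059.
p = a·p₁ + b·p₂ ≈ (0.399, 0.785, 0.474); φ = arcsin(p_z) ≈ 28.29°, λ = atan2(p_y, p_x) ≈ 63.07°.

≈ (28°N, 63°E)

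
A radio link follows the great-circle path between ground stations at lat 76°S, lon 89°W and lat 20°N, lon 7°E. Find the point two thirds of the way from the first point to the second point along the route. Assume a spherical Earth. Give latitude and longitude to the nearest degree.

≈ lat 16°S, lon 2°W

The haversine formula gives a central angle δ ≈ 1.934 rad (110.8°) between the endpoints.
Interpolate at f = 2/3 with slerp weights a = sin((1−f)δ)/sin δ ≈ 0.643, b = sin(fδ)/sin δ ≈ 1.028.
p = a·p₁ + b·p₂ ≈ (0.961, -0.038, -0.272); φ = arcsin(p_z) ≈ -15.81°, λ = atan2(p_y, p_x) ≈ -2.25°.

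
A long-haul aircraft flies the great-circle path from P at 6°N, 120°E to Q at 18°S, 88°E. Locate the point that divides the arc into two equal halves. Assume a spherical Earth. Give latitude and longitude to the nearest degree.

Convert each endpoint to a unit vector on the sphere (x = cos φ cos λ, y = cos φ sin λ, z = sin φ).
The central angle between the endpoints is δ = arccos(p₁·p₂) ≈ 0.692 rad (39.7°).
Interpolate at f = 1/2 with slerp weights a = sin((1−f)δ)/sin δ ≈ 0.532, b = sin(fδ)/sin δ ≈ 0.532.
p = a·p₁ + b·p₂ ≈ (-0.247, 0.963, -0.109); φ = arcsin(p_z) ≈ -6.24°, λ = atan2(p_y, p_x) ≈ 104.37°.

≈ 6°S, 104°E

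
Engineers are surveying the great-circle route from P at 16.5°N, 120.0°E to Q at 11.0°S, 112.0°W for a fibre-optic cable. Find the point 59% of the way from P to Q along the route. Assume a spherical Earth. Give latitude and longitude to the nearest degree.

Convert each endpoint to a unit vector on the sphere (x = cos φ cos λ, y = cos φ sin λ, z = sin φ).
The central angle between the endpoints is δ = arccos(p₁·p₂) ≈ 2.257 rad (129.3°).
Interpolate at f = 0.59 with slerp weights a = sin((1−f)δ)/sin δ ≈ 1.033, b = sin(fδ)/sin δ ≈ 1.256.
p = a·p₁ + b·p₂ ≈ (-0.957, -0.286, 0.054); φ = arcsin(p_z) ≈ 3.08°, λ = atan2(p_y, p_x) ≈ -163.38°.

≈ 3°N, 163°W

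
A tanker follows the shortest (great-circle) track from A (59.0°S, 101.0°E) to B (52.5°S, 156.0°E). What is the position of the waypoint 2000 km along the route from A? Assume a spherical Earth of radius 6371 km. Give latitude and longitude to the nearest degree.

≈ (58°S, 136°E)

From cos δ = sin φ₁ sin φ₂ + cos φ₁ cos φ₂ cos Δλ, the central angle is δ ≈ 0.536 rad (30.7°). The total great-circle distance is δ·R ≈ 0.536 × 6371 ≈ 3413 km, so the target fraction is f = 2000/3413 ≈ 0.586.
Interpolate at f ≈ 0.586 with slerp weights a = sin((1−f)δ)/sin δ ≈ 0.431, b = sin(fδ)/sin δ ≈ 0.605.
p = a·p₁ + b·p₂ ≈ (-0.379, 0.368, -0.849); φ = arcsin(p_z) ≈ -58.14°, λ = atan2(p_y, p_x) ≈ 135.85°.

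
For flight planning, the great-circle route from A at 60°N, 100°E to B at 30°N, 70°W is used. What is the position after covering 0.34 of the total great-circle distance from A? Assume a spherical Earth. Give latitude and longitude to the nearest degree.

≈ 86°N, 8°E

The haversine formula gives a central angle δ ≈ 1.564 rad (89.6°) between the endpoints.
Interpolate at f = 0.34 with slerp weights a = sin((1−f)δ)/sin δ ≈ 0.859, b = sin(fδ)/sin δ ≈ 0.507.
p = a·p₁ + b·p₂ ≈ (0.076, 0.010, 0.997); φ = arcsin(p_z) ≈ 85.62°, λ = atan2(p_y, p_x) ≈ 7.57°.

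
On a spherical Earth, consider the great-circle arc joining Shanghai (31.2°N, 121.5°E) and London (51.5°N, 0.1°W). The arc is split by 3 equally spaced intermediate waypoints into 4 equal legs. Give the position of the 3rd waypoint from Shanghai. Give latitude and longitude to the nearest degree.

≈ 62°N, 33°E

From cos δ = sin φ₁ sin φ₂ + cos φ₁ cos φ₂ cos Δλ, the central angle is δ ≈ 1.444 rad (82.7°).
Interpolate at f = 3/4 with slerp weights a = sin((1−f)δ)/sin δ ≈ 0.356, b = sin(fδ)/sin δ ≈ 0.891.
p = a·p₁ + b·p₂ ≈ (0.395, 0.259, 0.881); φ = arcsin(p_z) ≈ 61.81°, λ = atan2(p_y, p_x) ≈ 33.21°.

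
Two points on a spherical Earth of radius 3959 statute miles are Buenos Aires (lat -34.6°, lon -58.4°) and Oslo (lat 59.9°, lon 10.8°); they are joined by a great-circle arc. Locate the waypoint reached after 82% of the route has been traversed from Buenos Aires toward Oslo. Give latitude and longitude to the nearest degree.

Write both endpoints as unit vectors p₁, p₂ with components (cos φ cos λ, cos φ sin λ, sin φ).
The central angle between the endpoints is δ = arccos(p₁·p₂) ≈ 1.923 rad (110.2°).
Interpolate at f = 0.82 with slerp weights a = sin((1−f)δ)/sin δ ≈ 0.361, b = sin(fδ)/sin δ ≈ 1.065.
p = a·p₁ + b·p₂ ≈ (0.681, -0.153, 0.716); φ = arcsin(p_z) ≈ 45.76°, λ = atan2(p_y, p_x) ≈ -12.69°.

≈ lat 46°, lon -13°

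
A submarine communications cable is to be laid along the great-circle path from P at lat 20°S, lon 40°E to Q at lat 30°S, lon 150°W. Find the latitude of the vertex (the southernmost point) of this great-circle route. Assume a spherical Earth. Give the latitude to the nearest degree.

The great circle lies in the plane with unit normal n̂ = (p₁ × p₂)/|p₁ × p₂|.
Here n̂_z ≈ +0.182; the vertex latitude is φ_max = arccos|n̂_z| ≈ 79.5°.

≈ 80°S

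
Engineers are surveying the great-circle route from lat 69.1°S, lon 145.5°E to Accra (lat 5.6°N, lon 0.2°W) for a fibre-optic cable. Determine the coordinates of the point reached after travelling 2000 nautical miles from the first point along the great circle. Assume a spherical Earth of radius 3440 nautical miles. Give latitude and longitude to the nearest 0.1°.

≈ lat 69.4°S, lon 37.3°E

Write both endpoints as unit vectors p₁, p₂ with components (cos φ cos λ, cos φ sin λ, sin φ).
The central angle between the endpoints is δ = arccos(p₁·p₂) ≈ 1.965 rad (112.6°). The total great-circle distance is δ·R ≈ 1.965 × 3440 ≈ 6761 nmi, so the target fraction is f = 2000/6761 ≈ 0.296.
Interpolate at f ≈ 0.296 with slerp weights a = sin((1−f)δ)/sin δ ≈ 1.064, b = sin(fδ)/sin δ ≈ 0.595.
p = a·p₁ + b·p₂ ≈ (0.279, 0.213, -0.936); φ = arcsin(p_z) ≈ -69.44°, λ = atan2(p_y, p_x) ≈ 37.35°.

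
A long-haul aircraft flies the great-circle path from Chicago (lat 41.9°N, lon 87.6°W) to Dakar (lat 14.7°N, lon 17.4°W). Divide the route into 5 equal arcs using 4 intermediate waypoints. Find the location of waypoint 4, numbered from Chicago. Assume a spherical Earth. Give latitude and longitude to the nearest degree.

≈ lat 23°N, lon 28°W

Write both endpoints as unit vectors p₁, p₂ with components (cos φ cos λ, cos φ sin λ, sin φ).
The central angle between the endpoints is δ = arccos(p₁·p₂) ≈ 1.145 rad (65.6°).
Interpolate at f = 4/5 with slerp weights a = sin((1−f)δ)/sin δ ≈ 0.249, b = sin(fδ)/sin δ ≈ 0.871.
p = a·p₁ + b·p₂ ≈ (0.812, -0.437, 0.387); φ = arcsin(p_z) ≈ 22.80°, λ = atan2(p_y, p_x) ≈ -28.31°.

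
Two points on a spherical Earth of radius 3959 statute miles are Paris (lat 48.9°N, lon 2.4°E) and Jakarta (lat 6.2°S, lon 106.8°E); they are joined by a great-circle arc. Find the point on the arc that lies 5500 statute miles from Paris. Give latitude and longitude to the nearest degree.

≈ lat 12°N, lon 91°E

Convert each endpoint to a unit vector on the sphere (x = cos φ cos λ, y = cos φ sin λ, z = sin φ).
The central angle between the endpoints is δ = arccos(p₁·p₂) ≈ 1.817 rad (104.1°). The total great-circle distance is δ·R ≈ 1.817 × 3959 ≈ 7194 mi, so the target fraction is f = 5500/7194 ≈ 0.764.
Interpolate at f ≈ 0.764 with slerp weights a = sin((1−f)δ)/sin δ ≈ 0.428, b = sin(fδ)/sin δ ≈ 1.014.
p = a·p₁ + b·p₂ ≈ (-0.010, 0.977, 0.213); φ = arcsin(p_z) ≈ 12.29°, λ = atan2(p_y, p_x) ≈ 90.61°.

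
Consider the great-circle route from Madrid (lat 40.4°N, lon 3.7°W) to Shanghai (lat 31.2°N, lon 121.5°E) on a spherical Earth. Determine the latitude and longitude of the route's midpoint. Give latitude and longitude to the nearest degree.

≈ lat 57°N, lon 65°E

Convert each endpoint to a unit vector on the sphere (x = cos φ cos λ, y = cos φ sin λ, z = sin φ).
The central angle between the endpoints is δ = arccos(p₁·p₂) ≈ 1.611 rad (92.3°).
Interpolate at f = 1/2 with slerp weights a = sin((1−f)δ)/sin δ ≈ 0.722, b = sin(fδ)/sin δ ≈ 0.722.
p = a·p₁ + b·p₂ ≈ (0.226, 0.491, 0.841); φ = arcsin(p_z) ≈ 57.30°, λ = atan2(p_y, p_x) ≈ 65.29°.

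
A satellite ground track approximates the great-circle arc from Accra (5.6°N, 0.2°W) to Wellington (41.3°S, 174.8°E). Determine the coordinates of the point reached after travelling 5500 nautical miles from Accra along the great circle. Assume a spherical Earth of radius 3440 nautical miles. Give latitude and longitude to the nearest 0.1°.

≈ (82.5°S, 58.0°E)

Convert each endpoint to a unit vector on the sphere (x = cos φ cos λ, y = cos φ sin λ, z = sin φ).
The central angle between the endpoints is δ = arccos(p₁·p₂) ≈ 2.514 rad (144.0°). The total great-circle distance is δ·R ≈ 2.514 × 3440 ≈ 8647 nmi, so the target fraction is f = 5500/8647 ≈ 0.636.
Interpolate at f ≈ 0.636 with slerp weights a = sin((1−f)δ)/sin δ ≈ 1.349, b = sin(fδ)/sin δ ≈ 1.702.
p = a·p₁ + b·p₂ ≈ (0.069, 0.111, -0.991); φ = arcsin(p_z) ≈ -82.47°, λ = atan2(p_y, p_x) ≈ 58.02°.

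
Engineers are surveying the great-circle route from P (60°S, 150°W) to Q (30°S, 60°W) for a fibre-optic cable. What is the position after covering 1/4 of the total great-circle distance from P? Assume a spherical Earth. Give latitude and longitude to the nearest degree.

≈ (61°S, 117°W)

The haversine formula gives a central angle δ ≈ 1.123 rad (64.3°) between the endpoints.
Interpolate at f = 1/4 with slerp weights a = sin((1−f)δ)/sin δ ≈ 0.828, b = sin(fδ)/sin δ ≈ 0.307.
p = a·p₁ + b·p₂ ≈ (-0.225, -0.437, -0.871); φ = arcsin(p_z) ≈ -60.52°, λ = atan2(p_y, p_x) ≈ -117.25°.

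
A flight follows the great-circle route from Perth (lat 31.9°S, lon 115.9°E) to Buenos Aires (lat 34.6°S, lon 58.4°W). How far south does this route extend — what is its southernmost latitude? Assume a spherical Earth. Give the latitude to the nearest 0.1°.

The great circle lies in the plane with unit normal n̂ = (p₁ × p₂)/|p₁ × p₂|.
Here n̂_z ≈ -0.076; the vertex latitude is φ_max = arccos|n̂_z| ≈ 85.7°.
Check via Clairaut: cos φ_max = |cos φ₁| · sin C = cos(31.9°)·sin(174.9°) ≈ 0.076, again giving ≈ 85.7°.

≈ 85.7°S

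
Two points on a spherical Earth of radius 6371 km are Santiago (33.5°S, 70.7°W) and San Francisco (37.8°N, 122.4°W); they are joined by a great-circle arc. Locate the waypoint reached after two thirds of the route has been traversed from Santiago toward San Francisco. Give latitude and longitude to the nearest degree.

≈ 15°N, 103°W

Write both endpoints as unit vectors p₁, p₂ with components (cos φ cos λ, cos φ sin λ, sin φ).
The central angle between the endpoints is δ = arccos(p₁·p₂) ≈ 1.501 rad (86.0°).
Interpolate at f = 2/3 with slerp weights a = sin((1−f)δ)/sin δ ≈ 0.481, b = sin(fδ)/sin δ ≈ 0.844.
p = a·p₁ + b·p₂ ≈ (-0.225, -0.941, 0.252); φ = arcsin(p_z) ≈ 14.58°, λ = atan2(p_y, p_x) ≈ -103.43°.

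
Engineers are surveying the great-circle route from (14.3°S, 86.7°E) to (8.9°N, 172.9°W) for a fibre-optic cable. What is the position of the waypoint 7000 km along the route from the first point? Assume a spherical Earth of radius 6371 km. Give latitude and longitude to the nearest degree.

The haversine formula gives a central angle δ ≈ 1.783 rad (102.2°) between the endpoints. The total great-circle distance is δ·R ≈ 1.783 × 6371 ≈ 11362 km, so the target fraction is f = 7000/11362 ≈ 0.616.
Interpolate at f ≈ 0.616 with slerp weights a = sin((1−f)δ)/sin δ ≈ 0.647, b = sin(fδ)/sin δ ≈ 0.911.
p = a·p₁ + b·p₂ ≈ (-0.857, 0.515, -0.019); φ = arcsin(p_z) ≈ -1.08°, λ = atan2(p_y, p_x) ≈ 149.02°.

≈ (1°S, 149°E)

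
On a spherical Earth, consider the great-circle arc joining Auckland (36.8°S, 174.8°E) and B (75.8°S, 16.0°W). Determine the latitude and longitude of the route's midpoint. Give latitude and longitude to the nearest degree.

≈ (70°S, 179°E)

From cos δ = sin φ₁ sin φ₂ + cos φ₁ cos φ₂ cos Δλ, the central angle is δ ≈ 1.173 rad (67.2°).
Interpolate at f = 1/2 with slerp weights a = sin((1−f)δ)/sin δ ≈ 0.600, b = sin(fδ)/sin δ ≈ 0.600.
p = a·p₁ + b·p₂ ≈ (-0.337, 0.003, -0.941); φ = arcsin(p_z) ≈ -70.30°, λ = atan2(p_y, p_x) ≈ 179.49°.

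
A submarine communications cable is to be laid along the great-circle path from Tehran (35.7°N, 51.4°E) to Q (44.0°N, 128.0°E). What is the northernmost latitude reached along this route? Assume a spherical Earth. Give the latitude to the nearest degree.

The great circle lies in the plane with unit normal n̂ = (p₁ × p₂)/|p₁ × p₂|.
Here n̂_z ≈ +0.676; the vertex latitude is φ_max = arccos|n̂_z| ≈ 47.5°.

≈ 48°N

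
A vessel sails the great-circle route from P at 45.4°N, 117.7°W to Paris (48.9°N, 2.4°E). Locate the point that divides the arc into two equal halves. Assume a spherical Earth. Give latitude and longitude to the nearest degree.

≈ 65°N, 61°W

Write both endpoints as unit vectors p₁, p₂ with components (cos φ cos λ, cos φ sin λ, sin φ).
The central angle between the endpoints is δ = arccos(p₁·p₂) ≈ 1.261 rad (72.2°).
Interpolate at f = 1/2 with slerp weights a = sin((1−f)δ)/sin δ ≈ 0.619, b = sin(fδ)/sin δ ≈ 0.619.
p = a·p₁ + b·p₂ ≈ (0.205, -0.368, 0.907); φ = arcsin(p_z) ≈ 65.11°, λ = atan2(p_y, p_x) ≈ -60.92°.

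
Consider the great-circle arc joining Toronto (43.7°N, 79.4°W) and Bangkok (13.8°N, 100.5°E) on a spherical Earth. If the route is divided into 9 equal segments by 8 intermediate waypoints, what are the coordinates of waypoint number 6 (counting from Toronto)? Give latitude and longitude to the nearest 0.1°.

Convert each endpoint to a unit vector on the sphere (x = cos φ cos λ, y = cos φ sin λ, z = sin φ).
The central angle between the endpoints is δ = arccos(p₁·p₂) ≈ 2.138 rad (122.5°).
Interpolate at f = 6/9 with slerp weights a = sin((1−f)δ)/sin δ ≈ 0.775, b = sin(fδ)/sin δ ≈ 1.173.
p = a·p₁ + b·p₂ ≈ (-0.105, 0.569, 0.815); φ = arcsin(p_z) ≈ 54.63°, λ = atan2(p_y, p_x) ≈ 100.40°.

≈ (54.6°N, 100.4°E)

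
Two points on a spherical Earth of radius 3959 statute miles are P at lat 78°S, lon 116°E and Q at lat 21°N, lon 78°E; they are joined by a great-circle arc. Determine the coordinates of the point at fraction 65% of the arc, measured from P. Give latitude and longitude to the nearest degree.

Write both endpoints as unit vectors p₁, p₂ with components (cos φ cos λ, cos φ sin λ, sin φ).
The central angle between the endpoints is δ = arccos(p₁·p₂) ≈ 1.770 rad (101.4°).
Interpolate at f = 0.65 with slerp weights a = sin((1−f)δ)/sin δ ≈ 0.592, b = sin(fδ)/sin δ ≈ 0.931.
p = a·p₁ + b·p₂ ≈ (0.127, 0.961, -0.246); φ = arcsin(p_z) ≈ -14.21°, λ = atan2(p_y, p_x) ≈ 82.49°.

≈ lat 14°S, lon 82°E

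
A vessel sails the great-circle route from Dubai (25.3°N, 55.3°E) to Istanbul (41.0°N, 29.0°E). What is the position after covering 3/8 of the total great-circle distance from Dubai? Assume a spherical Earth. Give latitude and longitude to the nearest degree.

≈ 32°N, 47°E

Convert each endpoint to a unit vector on the sphere (x = cos φ cos λ, y = cos φ sin λ, z = sin φ).
The central angle between the endpoints is δ = arccos(p₁·p₂) ≈ 0.469 rad (26.9°).
Interpolate at f = 3/8 with slerp weights a = sin((1−f)δ)/sin δ ≈ 0.639, b = sin(fδ)/sin δ ≈ 0.387.
p = a·p₁ + b·p₂ ≈ (0.585, 0.617, 0.527); φ = arcsin(p_z) ≈ 31.81°, λ = atan2(p_y, p_x) ≈ 46.54°.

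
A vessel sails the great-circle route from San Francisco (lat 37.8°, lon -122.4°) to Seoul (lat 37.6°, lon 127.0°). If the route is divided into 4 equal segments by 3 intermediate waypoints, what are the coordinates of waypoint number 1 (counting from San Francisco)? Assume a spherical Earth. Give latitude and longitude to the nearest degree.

≈ lat 49°, lon -146°

Write both endpoints as unit vectors p₁, p₂ with components (cos φ cos λ, cos φ sin λ, sin φ).
The central angle between the endpoints is δ = arccos(p₁·p₂) ≈ 1.416 rad (81.2°).
Interpolate at f = 1/4 with slerp weights a = sin((1−f)δ)/sin δ ≈ 0.884, b = sin(fδ)/sin δ ≈ 0.351.
p = a·p₁ + b·p₂ ≈ (-0.542, -0.368, 0.756); φ = arcsin(p_z) ≈ 49.11°, λ = atan2(p_y, p_x) ≈ -145.83°.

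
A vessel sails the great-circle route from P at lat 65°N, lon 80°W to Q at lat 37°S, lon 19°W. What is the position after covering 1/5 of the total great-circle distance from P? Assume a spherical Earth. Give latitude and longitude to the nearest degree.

Write both endpoints as unit vectors p₁, p₂ with components (cos φ cos λ, cos φ sin λ, sin φ).
The central angle between the endpoints is δ = arccos(p₁·p₂) ≈ 1.963 rad (112.4°).
Interpolate at f = 1/5 with slerp weights a = sin((1−f)δ)/sin δ ≈ 1.082, b = sin(fδ)/sin δ ≈ 0.414.
p = a·p₁ + b·p₂ ≈ (0.392, -0.558, 0.732); φ = arcsin(p_z) ≈ 47.01°, λ = atan2(p_y, p_x) ≈ -54.91°.

≈ lat 47°N, lon 55°W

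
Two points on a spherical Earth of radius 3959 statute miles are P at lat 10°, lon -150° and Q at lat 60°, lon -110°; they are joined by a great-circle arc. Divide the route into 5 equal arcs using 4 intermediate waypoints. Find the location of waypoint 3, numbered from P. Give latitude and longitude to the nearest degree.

Write both endpoints as unit vectors p₁, p₂ with components (cos φ cos λ, cos φ sin λ, sin φ).
The central angle between the endpoints is δ = arccos(p₁·p₂) ≈ 1.015 rad (58.2°).
Interpolate at f = 3/5 with slerp weights a = sin((1−f)δ)/sin δ ≈ 0.465, b = sin(fδ)/sin δ ≈ 0.673.
p = a·p₁ + b·p₂ ≈ (-0.512, -0.545, 0.664); φ = arcsin(p_z) ≈ 41.60°, λ = atan2(p_y, p_x) ≈ -133.18°.

≈ lat 42°, lon -133°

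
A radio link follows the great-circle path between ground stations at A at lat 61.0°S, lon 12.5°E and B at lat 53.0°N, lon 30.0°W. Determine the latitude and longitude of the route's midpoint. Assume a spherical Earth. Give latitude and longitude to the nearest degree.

≈ lat 4°S, lon 11°W

The haversine formula gives a central angle δ ≈ 2.075 rad (118.9°) between the endpoints.
Interpolate at f = 1/2 with slerp weights a = sin((1−f)δ)/sin δ ≈ 0.984, b = sin(fδ)/sin δ ≈ 0.984.
p = a·p₁ + b·p₂ ≈ (0.978, -0.193, -0.075); φ = arcsin(p_z) ≈ -4.29°, λ = atan2(p_y, p_x) ≈ -11.15°.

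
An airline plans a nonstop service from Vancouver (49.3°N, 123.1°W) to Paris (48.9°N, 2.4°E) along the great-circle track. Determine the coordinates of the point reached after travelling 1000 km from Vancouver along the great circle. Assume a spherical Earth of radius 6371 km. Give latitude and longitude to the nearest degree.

Write both endpoints as unit vectors p₁, p₂ with components (cos φ cos λ, cos φ sin λ, sin φ).
The central angle between the endpoints is δ = arccos(p₁·p₂) ≈ 1.243 rad (71.2°). The total great-circle distance is δ·R ≈ 1.243 × 6371 ≈ 7916 km, so the target fraction is f = 1000/7916 ≈ 0.126.
Interpolate at f ≈ 0.126 with slerp weights a = sin((1−f)δ)/sin δ ≈ 0.934, b = sin(fδ)/sin δ ≈ 0.165.
p = a·p₁ + b·p₂ ≈ (-0.224, -0.506, 0.833); φ = arcsin(p_z) ≈ 56.40°, λ = atan2(p_y, p_x) ≈ -113.91°.

≈ 56°N, 114°W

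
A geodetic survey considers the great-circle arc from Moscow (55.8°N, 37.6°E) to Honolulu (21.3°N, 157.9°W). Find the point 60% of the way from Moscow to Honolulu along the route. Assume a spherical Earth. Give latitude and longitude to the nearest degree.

≈ 61°N, 170°W

From cos δ = sin φ₁ sin φ₂ + cos φ₁ cos φ₂ cos Δλ, the central angle is δ ≈ 1.776 rad (101.8°).
Interpolate at f = 0.60 with slerp weights a = sin((1−f)δ)/sin δ ≈ 0.666, b = sin(fδ)/sin δ ≈ 0.894.
p = a·p₁ + b·p₂ ≈ (-0.475, -0.085, 0.876); φ = arcsin(p_z) ≈ 61.15°, λ = atan2(p_y, p_x) ≈ -169.87°.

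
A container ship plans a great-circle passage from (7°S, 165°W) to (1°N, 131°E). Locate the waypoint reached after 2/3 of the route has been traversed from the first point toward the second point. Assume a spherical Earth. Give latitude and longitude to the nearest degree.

Write both endpoints as unit vectors p₁, p₂ with components (cos φ cos λ, cos φ sin λ, sin φ).
The central angle between the endpoints is δ = arccos(p₁·p₂) ≈ 1.123 rad (64.3°).
Interpolate at f = 2/3 with slerp weights a = sin((1−f)δ)/sin δ ≈ 0.406, b = sin(fδ)/sin δ ≈ 0.755.
p = a·p₁ + b·p₂ ≈ (-0.884, 0.466, -0.036); φ = arcsin(p_z) ≈ -2.08°, λ = atan2(p_y, p_x) ≈ 152.23°.

≈ (2°S, 152°E)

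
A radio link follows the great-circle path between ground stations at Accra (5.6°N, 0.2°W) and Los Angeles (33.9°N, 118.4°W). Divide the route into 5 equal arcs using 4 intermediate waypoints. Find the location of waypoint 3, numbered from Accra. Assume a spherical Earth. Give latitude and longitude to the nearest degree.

≈ 38°N, 64°W

Convert each endpoint to a unit vector on the sphere (x = cos φ cos λ, y = cos φ sin λ, z = sin φ).
The central angle between the endpoints is δ = arccos(p₁·p₂) ≈ 1.913 rad (109.6°).
Interpolate at f = 3/5 with slerp weights a = sin((1−f)δ)/sin δ ≈ 0.736, b = sin(fδ)/sin δ ≈ 0.968.
p = a·p₁ + b·p₂ ≈ (0.350, -0.709, 0.612); φ = arcsin(p_z) ≈ 37.72°, λ = atan2(p_y, p_x) ≈ -63.76°.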